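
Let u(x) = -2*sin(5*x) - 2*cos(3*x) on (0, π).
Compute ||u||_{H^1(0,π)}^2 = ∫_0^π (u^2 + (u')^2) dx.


||u||_{H^1(0,π)}^2 = 72*π

u'(x) = 6*sin(3*x) - 10*cos(5*x).
Expand u² and (u')² and integrate term by term on (0, π), using: for integers n ≥ 1, ∫_0^π sin²(nx) dx = ∫_0^π cos²(nx) dx = π/2; for n ≠ n', ∫_0^π sin(nx)sin(n'x) dx = ∫_0^π cos(nx)cos(n'x) dx = 0; and by product-to-sum, ∫_0^π sin(nx)cos(n'x) dx = ½∫_0^π [sin((n+n')x) + sin((n−n')x)] dx, which is 0 when n+n' is even and 2n/(n²−n'²) when n+n' is odd (it need not vanish on (0, π)).
  u² squared terms: (-2)²·∫cos(3x)² dx = 4·π/2 = 2*π;  (-2)²·∫sin(5x)² dx = 4·π/2 = 2*π.
  u² cross terms: 2·(-2)·(-2)·∫cos(3x)·sin(5x) dx = 8·(0) = 0.
  So ∫_0^π u² dx = 2*π + 2*π + 0 = 4*π.
  (u')² squared terms: (-10)²·∫cos(5x)² dx = 100·π/2 = 50*π;  (6)²·∫sin(3x)² dx = 36·π/2 = 18*π.
  (u')² cross terms: 2·(-10)·(6)·∫cos(5x)·sin(3x) dx = -120·(0) = 0.
  So ∫_0^π (u')² dx = 50*π + 18*π + 0 = 68*π.
||u||_{H^1}^2 = (4*π) + (68*π) = 72*π.


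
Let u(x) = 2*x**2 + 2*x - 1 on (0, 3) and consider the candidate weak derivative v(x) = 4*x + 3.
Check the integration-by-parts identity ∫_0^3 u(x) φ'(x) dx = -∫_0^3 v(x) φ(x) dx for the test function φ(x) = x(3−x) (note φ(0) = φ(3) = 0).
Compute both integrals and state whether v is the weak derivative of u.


LHS = -36, RHS = -81/2. No, v is not the weak derivative of u.

u(x) = 2*x**2 + 2*x - 1, classical derivative u'(x) = 4*x + 2.
φ(x) = x(3−x), so φ'(x) = 3 - 2*x.
Note φ(0) = φ(3) = 0, so the boundary term u·φ vanishes.
LHS = ∫_0^3 u(x) φ'(x) dx = ∫_0^3 (-4*x^3 + 2*x^2 + 8*x - 3) dx. Term by term:
  ∫_0^3 -4*x^3 dx = -81;  ∫_0^3 2*x^2 dx = 18;  ∫_0^3 8*x dx = 36;
  ∫_0^3 -3 dx = -9.
Sum: -81 + 18 + 36 − 9 = -36.
So LHS = -36.
∫_0^3 v(x) φ(x) dx = ∫_0^3 (-4*x^3 + 9*x^2 + 9*x) dx. Term by term:
  ∫_0^3 -4*x^3 dx = -81;  ∫_0^3 9*x^2 dx = 81;  ∫_0^3 9*x dx = 81/2.
Sum: -81 + 81 + 81/2 = 81/2.
So RHS = -∫_0^3 v(x) φ(x) dx = -81/2.
LHS − RHS = 9/2 ≠ 0, so the identity fails.
(For a valid weak derivative the identity must hold for EVERY test function, in particular this one. The failure shows v is NOT the weak derivative of u.)
Correct weak derivative would be u'(x) = 4*x + 2.


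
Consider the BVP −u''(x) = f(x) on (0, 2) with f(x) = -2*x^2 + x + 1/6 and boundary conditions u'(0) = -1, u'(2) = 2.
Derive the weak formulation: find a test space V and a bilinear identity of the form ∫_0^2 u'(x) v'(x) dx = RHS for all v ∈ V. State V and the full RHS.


V = H^1(0, 2) (v unrestricted at boundary; u is determined up to an additive constant); weak form: ∫_0^2 u'v' dx = ∫_0^2 (-2*x^2 + x + 1/6) v dx + 2·v(2) + v(0) for all v ∈ V.

Multiply both sides by a test function v and integrate from 0 to 2:
  ∫_0^2 −u''(x) v(x) dx = ∫_0^2 f(x) v(x) dx.
Integrate the LHS by parts once:
  ∫_0^2 −u'' v dx = −[u'(x) v(x)]_0^2 + ∫_0^2 u'(x) v'(x) dx.
Thus ∫_0^2 u'(x) v'(x) dx = ∫_0^2 f(x) v(x) dx + [u'(x) v(x)]_0^2.
Choose V so that boundary terms are either known or forced to vanish.
u has inhomogeneous Neumann u'(0) = -1, u'(2) = 2. [u' v]_0^2 = (2)·v(2) − (-1)·v(0) = 2·v(2) + v(0). Take V = H^1(0, 2); boundary term becomes part of RHS.
Weak formulation: find u (satisfying any essential BC) such that ∫_0^2 u'(x) v'(x) dx = ∫_0^2 f v dx + 2·v(2) + v(0) for all v ∈ V (Neumann data are natural BCs: they enter the RHS as boundary terms).
Substituting f(x) = -2*x^2 + x + 1/6, the right-hand side is ∫_0^2 (-2*x^2 + x + 1/6) v dx + 2·v(2) + v(0).
Compatibility check (pure Neumann): taking v ≡ 1 ∈ V gives 0 = ∫_0^2 f dx + (2) − (-1), i.e. ∫_0^2 f dx must equal u'(0) − u'(2) = -3. Indeed ∫_0^2 (-2*x^2 + x + 1/6) dx = -3, so the data are compatible. The solution is then unique only up to an additive constant (fix it e.g. by requiring ∫_0^2 u dx = 0).


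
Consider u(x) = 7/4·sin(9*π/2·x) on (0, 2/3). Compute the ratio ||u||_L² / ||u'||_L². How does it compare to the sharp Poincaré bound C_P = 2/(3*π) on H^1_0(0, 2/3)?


||u||_L² / ||u'||_L² = 2/(9*π) < C_P = 2/(3*π).

u(x) = 7/4·sin(9*π/2·x), so u'(x) = 63*π*cos(9*π*x/2)/8.
Writing u(x) = A·sin(kπx/L) with A = 7/4 and k = 3, use ∫_0^L sin²(kπx/L) dx = L/2 and ∫_0^L cos²(kπx/L) dx = L/2.
u² = 49/16·sin²(9*π/2·x) and (u')² = 3969*π^2/64·cos²(9*π/2·x), and each of sin², cos² integrates to L/2 = 1/3 over (0, 2/3).
∫_0^2/3 u² dx = 49/48, so ||u||_L² = 7*sqrt(3)/12.
∫_0^2/3 (u')² dx = 1323*π^2/64, so ||u'||_L² = 21*sqrt(3)*π/8.
Ratio ||u||_L² / ||u'||_L² = 2/(9*π).
Sharp Poincaré constant on H^1_0(0, 2/3) is C_P = L/π = 2/(3*π), achieved by sin(3*π/2·x).
This is the k = 3 harmonic; the ratio L/(kπ) is strictly less than C_P = L/π, consistent with the sharp inequality ||u||_L² ≤ C_P ||u'||_L².


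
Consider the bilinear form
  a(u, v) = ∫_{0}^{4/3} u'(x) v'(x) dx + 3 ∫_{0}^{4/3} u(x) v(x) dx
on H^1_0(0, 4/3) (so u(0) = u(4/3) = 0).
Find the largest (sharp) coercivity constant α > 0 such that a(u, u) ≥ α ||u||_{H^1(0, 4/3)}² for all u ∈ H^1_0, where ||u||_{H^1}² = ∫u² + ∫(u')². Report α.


α = 1

Coercivity of a(·,·) on H^1_0(0, 4/3) means a(u, u) ≥ α ||u||_{H^1}² for every u ∈ H^1_0.
The interval has length L = 4/3, and Poincaré/coercivity depend only on L. Here a(u, u) = ∫(u')² + (3)·∫u².
Here c = 3 ≥ 1, so a(u,u) = ∫(u')² + c∫u² ≥ ∫(u')² + ∫u² = ||u||_{H^1}², i.e. α = 1 works. No larger α is possible: a(u,u) ≥ α||u||_{H^1}² means (1−α)∫(u')² ≥ (α−c)∫u², and for the modes u_n = sin(nπ(x−x₀)/L) (x₀ the left endpoint) one has ∫u_n²/∫(u_n')² = (L/(nπ))² → 0, so a(u_n,u_n)/||u_n||_{H^1}² → 1. Hence the optimal constant is α = 1.
Therefore α = 1.


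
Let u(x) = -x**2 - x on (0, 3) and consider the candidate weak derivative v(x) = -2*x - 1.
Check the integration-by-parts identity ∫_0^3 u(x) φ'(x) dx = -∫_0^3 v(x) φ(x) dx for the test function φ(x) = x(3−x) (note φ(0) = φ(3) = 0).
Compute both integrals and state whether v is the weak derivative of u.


LHS = 18, RHS = 18. Yes, v = u' weakly.

u(x) = -x**2 - x, classical derivative u'(x) = -2*x - 1.
φ(x) = x(3−x), so φ'(x) = 3 - 2*x.
Note φ(0) = φ(3) = 0, so the boundary term u·φ vanishes.
LHS = ∫_0^3 u(x) φ'(x) dx = ∫_0^3 (2*x^3 - x^2 - 3*x) dx. Term by term:
  ∫_0^3 2*x^3 dx = 81/2;  ∫_0^3 -x^2 dx = -9;  ∫_0^3 -3*x dx = -27/2.
Sum: 81/2 − 9 − 27/2 = 18.
So LHS = 18.
∫_0^3 v(x) φ(x) dx = ∫_0^3 (2*x^3 - 5*x^2 - 3*x) dx. Term by term:
  ∫_0^3 2*x^3 dx = 81/2;  ∫_0^3 -5*x^2 dx = -45;  ∫_0^3 -3*x dx = -27/2.
Sum: 81/2 − 45 − 27/2 = -18.
So RHS = -∫_0^3 v(x) φ(x) dx = 18.
LHS = RHS, so the identity holds for this test φ.
Moreover u is smooth here and v(x) = u'(x) = -2*x - 1 pointwise, so the identity holds for every test function. Hence v is the weak derivative of u.


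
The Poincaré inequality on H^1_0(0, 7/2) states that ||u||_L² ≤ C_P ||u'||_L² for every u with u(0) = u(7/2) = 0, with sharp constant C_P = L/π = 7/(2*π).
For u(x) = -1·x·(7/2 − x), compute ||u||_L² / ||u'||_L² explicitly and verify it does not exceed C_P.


||u||_L² / ||u'||_L² = 7*sqrt(10)/20 < C_P = 7/(2*π).

u(x) = -1·x·(7/2 − x), so u'(x) = 2*x - 7/2.
u(x) = -1·x·(7/2 − x) vanishes at x = 0 and x = 7/2, so u ∈ H^1_0(0, 7/2). Differentiate via the product rule and integrate the resulting polynomials term by term.
  ∫_0^7/2 u² dx = ∫_0^7/2 (x^4 - 7*x^3 + 49*x^2/4) dx. Term by term:
    ∫_0^7/2 x^4 dx = 16807/160;  ∫_0^7/2 -7*x^3 dx = -16807/64;  ∫_0^7/2 49*x^2/4 dx = 16807/96.
  Sum: 16807/160 − 16807/64 + 16807/96 = 16807/960.
  ∫_0^7/2 (u')² dx = ∫_0^7/2 (4*x^2 - 14*x + 49/4) dx. Term by term:
    ∫_0^7/2 4*x^2 dx = 343/6;  ∫_0^7/2 -14*x dx = -343/4;  ∫_0^7/2 49/4 dx = 343/8.
  Sum: 343/6 − 343/4 + 343/8 = 343/24.
∫_0^7/2 u² dx = 16807/960, so ||u||_L² = 49*sqrt(105)/120.
∫_0^7/2 (u')² dx = 343/24, so ||u'||_L² = 7*sqrt(42)/12.
Ratio ||u||_L² / ||u'||_L² = 7*sqrt(10)/20.
Sharp Poincaré constant on H^1_0(0, 7/2) is C_P = L/π = 7/(2*π), achieved by sin(2*π/7·x).
A polynomial bump cannot attain the sharp Poincaré constant (only the first sine eigenfunction does), so the ratio is strictly less than C_P, consistent with ||u||_L² ≤ C_P ||u'||_L².


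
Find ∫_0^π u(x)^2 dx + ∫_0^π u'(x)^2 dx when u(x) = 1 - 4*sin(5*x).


||u||_{H^1(0,π)}^2 = -16/5 + 209*π

u'(x) = -20*cos(5*x).
Expand u² and (u')² and integrate term by term on (0, π), using: for integers n ≥ 1, ∫_0^π sin²(nx) dx = ∫_0^π cos²(nx) dx = π/2; for n ≠ n', ∫_0^π sin(nx)sin(n'x) dx = ∫_0^π cos(nx)cos(n'x) dx = 0; and by product-to-sum, ∫_0^π sin(nx)cos(n'x) dx = ½∫_0^π [sin((n+n')x) + sin((n−n')x)] dx, which is 0 when n+n' is even and 2n/(n²−n'²) when n+n' is odd (it need not vanish on (0, π)). For the constant mode: ∫_0^π 1 dx = π, ∫_0^π cos(nx) dx = 0, ∫_0^π sin(nx) dx = (1−(−1)^n)/n.
  u² squared terms: (1)²·∫1 dx = 1·π = π;  (-4)²·∫sin(5x)² dx = 16·π/2 = 8*π.
  u² cross terms: 2·(1)·(-4)·∫1·sin(5x) dx = -8·(2/5) = -16/5.
  So ∫_0^π u² dx = π + 8*π − 16/5 = -16/5 + 9*π.
  (u')² squared terms: (-20)²·∫cos(5x)² dx = 400·π/2 = 200*π.
  So ∫_0^π (u')² dx = 200*π.
||u||_{H^1}^2 = (-16/5 + 9*π) + (200*π) = -16/5 + 209*π.


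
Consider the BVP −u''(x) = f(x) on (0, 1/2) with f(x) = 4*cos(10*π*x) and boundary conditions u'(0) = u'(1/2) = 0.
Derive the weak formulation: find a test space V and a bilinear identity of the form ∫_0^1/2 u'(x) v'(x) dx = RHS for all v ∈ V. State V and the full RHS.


V = H^1(0, 1/2) (no boundary constraint on v; u is determined up to an additive constant); weak form: ∫_0^1/2 u'v' dx = ∫_0^1/2 (4*cos(10*π*x)) v dx for all v ∈ V.

Multiply both sides by a test function v and integrate from 0 to 1/2:
  ∫_0^1/2 −u''(x) v(x) dx = ∫_0^1/2 f(x) v(x) dx.
Integrate the LHS by parts once:
  ∫_0^1/2 −u'' v dx = −[u'(x) v(x)]_0^1/2 + ∫_0^1/2 u'(x) v'(x) dx.
Thus ∫_0^1/2 u'(x) v'(x) dx = ∫_0^1/2 f(x) v(x) dx + [u'(x) v(x)]_0^1/2.
Choose V so that boundary terms are either known or forced to vanish.
u has homogeneous Neumann: u'(0) = u'(1/2) = 0. So [u' v]_0^1/2 = 0·v(1/2) − 0·v(0) = 0 for any v; take V = H^1(0, 1/2).
Weak formulation: find u (satisfying any essential BC) such that ∫_0^1/2 u'(x) v'(x) dx = ∫_0^1/2 f v dx for all v ∈ V (homogeneous Neumann, so boundary terms vanish).
Substituting f(x) = 4*cos(10*π*x), the right-hand side is ∫_0^1/2 (4*cos(10*π*x)) v dx.
Compatibility check (pure Neumann): taking v ≡ 1 ∈ V gives 0 = ∫_0^1/2 f dx + (0) − (0), i.e. ∫_0^1/2 f dx must equal u'(0) − u'(1/2) = 0. Indeed ∫_0^1/2 (4*cos(10*π*x)) dx = 0, so the data are compatible. The solution is then unique only up to an additive constant (fix it e.g. by requiring ∫_0^1/2 u dx = 0).


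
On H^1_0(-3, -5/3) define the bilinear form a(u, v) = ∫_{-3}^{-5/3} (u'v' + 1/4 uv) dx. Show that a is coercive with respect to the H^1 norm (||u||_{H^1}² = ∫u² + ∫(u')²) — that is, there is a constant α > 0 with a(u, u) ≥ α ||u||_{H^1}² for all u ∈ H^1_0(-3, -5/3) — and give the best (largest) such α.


α = (4 + 9*π^2)/(16 + 9*π^2)

Coercivity of a(·,·) on H^1_0(-3, -5/3) means a(u, u) ≥ α ||u||_{H^1}² for every u ∈ H^1_0.
The interval has length L = 4/3, and Poincaré/coercivity depend only on L. Here a(u, u) = ∫(u')² + (1/4)·∫u².
Here 0 < c = 1/4 < 1. The condition a(u,u) ≥ α||u||_{H^1}² reads (1−α)∫(u')² ≥ (α−c)∫u². Any admissible α is ≤ 1 (rapidly oscillating u have ∫u²/∫(u')² → 0), and α = 1 would force 0 ≥ (1−c)∫u², impossible since c < 1; so 1−α > 0. By the sharp Poincaré inequality on H^1_0 of an interval of length L, ∫(u')² ≥ (π/L)²∫u² with equality for the first sine mode sin(π(x−x₀)/L) (x₀ the left endpoint), so the inequality holds for all u iff (1−α)(π/L)² ≥ α − c, i.e. α ≤ ((π/L)² + c)/((π/L)² + 1) = (1 + c(L/π)²)/(1 + (L/π)²). With (π/L)² = 9*π^2/16 and c = 1/4, the largest admissible constant is α = ((π/L)² + c)/((π/L)² + 1).
Simplifying, α = (4 + 9*π^2)/(16 + 9*π^2).


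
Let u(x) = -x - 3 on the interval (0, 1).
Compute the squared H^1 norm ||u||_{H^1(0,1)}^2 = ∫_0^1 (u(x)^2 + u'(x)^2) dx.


||u||_{H^1}^2 = 40/3

The H^1 norm (squared) on an interval (0, L) is
  ||u||_{H^1}^2 = ∫_0^L u(x)^2 dx + ∫_0^L u'(x)^2 dx.
Compute u'(x) = -1.
Then u(x)^2 = x**2 + 6*x + 9 and u'(x)^2 = 1.
Integrate each monomial from 0 to 1 using ∫_0^1 c·x^n dx = c·1^(n+1)/(n+1):
  ∫_0^1 u(x)^2 dx = ∫_0^1 (x^2 + 6*x + 9) dx. Term by term:
    ∫_0^1 x^2 dx = 1/3;  ∫_0^1 6*x dx = 3;  ∫_0^1 9 dx = 9.
  Sum: 1/3 + 3 + 9 = 37/3.
  ∫_0^1 u'(x)^2 dx = ∫_0^1 (1) dx. Term by term:
    ∫_0^1 1 dx = 1.
Adding: ||u||_{H^1}^2 = 37/3 + 1 = 40/3.


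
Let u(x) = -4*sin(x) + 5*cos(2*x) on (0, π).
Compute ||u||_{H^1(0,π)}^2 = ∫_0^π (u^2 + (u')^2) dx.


||u||_{H^1(0,π)}^2 = 400/3 + 157*π/2

u'(x) = -10*sin(2*x) - 4*cos(x).
Expand u² and (u')² and integrate term by term on (0, π), using: for integers n ≥ 1, ∫_0^π sin²(nx) dx = ∫_0^π cos²(nx) dx = π/2; for n ≠ n', ∫_0^π sin(nx)sin(n'x) dx = ∫_0^π cos(nx)cos(n'x) dx = 0; and by product-to-sum, ∫_0^π sin(nx)cos(n'x) dx = ½∫_0^π [sin((n+n')x) + sin((n−n')x)] dx, which is 0 when n+n' is even and 2n/(n²−n'²) when n+n' is odd (it need not vanish on (0, π)).
  u² squared terms: (-4)²·∫sin(x)² dx = 16·π/2 = 8*π;  (5)²·∫cos(2x)² dx = 25·π/2 = 25*π/2.
  u² cross terms: 2·(-4)·(5)·∫sin(x)·cos(2x) dx = -40·(-2/3) = 80/3.
  So ∫_0^π u² dx = 8*π + 25*π/2 + 80/3 = 80/3 + 41*π/2.
  (u')² squared terms: (-10)²·∫sin(2x)² dx = 100·π/2 = 50*π;  (-4)²·∫cos(x)² dx = 16·π/2 = 8*π.
  (u')² cross terms: 2·(-10)·(-4)·∫sin(2x)·cos(x) dx = 80·(4/3) = 320/3.
  So ∫_0^π (u')² dx = 50*π + 8*π + 320/3 = 320/3 + 58*π.
||u||_{H^1}^2 = (80/3 + 41*π/2) + (320/3 + 58*π) = 400/3 + 157*π/2.


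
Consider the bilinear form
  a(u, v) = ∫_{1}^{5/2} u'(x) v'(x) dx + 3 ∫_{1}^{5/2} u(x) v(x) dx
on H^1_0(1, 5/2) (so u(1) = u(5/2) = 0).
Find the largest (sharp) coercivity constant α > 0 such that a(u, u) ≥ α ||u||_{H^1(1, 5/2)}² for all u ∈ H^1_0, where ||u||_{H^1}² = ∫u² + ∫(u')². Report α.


α = 1

Coercivity of a(·,·) on H^1_0(1, 5/2) means a(u, u) ≥ α ||u||_{H^1}² for every u ∈ H^1_0.
The interval has length L = 3/2, and Poincaré/coercivity depend only on L. Here a(u, u) = ∫(u')² + (3)·∫u².
Here c = 3 ≥ 1, so a(u,u) = ∫(u')² + c∫u² ≥ ∫(u')² + ∫u² = ||u||_{H^1}², i.e. α = 1 works. No larger α is possible: a(u,u) ≥ α||u||_{H^1}² means (1−α)∫(u')² ≥ (α−c)∫u², and for the modes u_n = sin(nπ(x−x₀)/L) (x₀ the left endpoint) one has ∫u_n²/∫(u_n')² = (L/(nπ))² → 0, so a(u_n,u_n)/||u_n||_{H^1}² → 1. Hence the optimal constant is α = 1.
Therefore α = 1.


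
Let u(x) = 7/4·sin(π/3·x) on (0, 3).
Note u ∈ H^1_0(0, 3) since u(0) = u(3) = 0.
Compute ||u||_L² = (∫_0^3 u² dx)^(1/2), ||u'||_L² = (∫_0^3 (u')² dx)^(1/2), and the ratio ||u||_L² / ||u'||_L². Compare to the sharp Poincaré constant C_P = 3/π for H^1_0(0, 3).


||u||_L² / ||u'||_L² = 3/π = C_P.

u(x) = 7/4·sin(π/3·x), so u'(x) = 7*π*cos(π*x/3)/12.
Writing u(x) = A·sin(kπx/L) with A = 7/4 and k = 1, use ∫_0^L sin²(kπx/L) dx = L/2 and ∫_0^L cos²(kπx/L) dx = L/2.
u² = 49/16·sin²(π/3·x) and (u')² = 49*π^2/144·cos²(π/3·x), and each of sin², cos² integrates to L/2 = 3/2 over (0, 3).
∫_0^3 u² dx = 147/32, so ||u||_L² = 7*sqrt(6)/8.
∫_0^3 (u')² dx = 49*π^2/96, so ||u'||_L² = 7*sqrt(6)*π/24.
Ratio ||u||_L² / ||u'||_L² = 3/π.
Sharp Poincaré constant on H^1_0(0, 3) is C_P = L/π = 3/π, achieved by sin(π/3·x).
This is the k = 1 eigenfunction (up to amplitude), so the ratio equals the sharp Poincaré constant exactly.


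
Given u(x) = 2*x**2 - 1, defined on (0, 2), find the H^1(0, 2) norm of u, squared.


||u||_{H^1}^2 = 298/5

The H^1 norm (squared) on an interval (0, L) is
  ||u||_{H^1}^2 = ∫_0^L u(x)^2 dx + ∫_0^L u'(x)^2 dx.
Compute u'(x) = 4*x.
Then u(x)^2 = 4*x**4 - 4*x**2 + 1 and u'(x)^2 = 16*x**2.
Integrate each monomial from 0 to 2 using ∫_0^2 c·x^n dx = c·2^(n+1)/(n+1):
  ∫_0^2 u(x)^2 dx = ∫_0^2 (4*x^4 - 4*x^2 + 1) dx. Term by term:
    ∫_0^2 4*x^4 dx = 128/5;  ∫_0^2 -4*x^2 dx = -32/3;  ∫_0^2 1 dx = 2.
  Sum: 128/5 − 32/3 + 2 = 254/15.
  ∫_0^2 u'(x)^2 dx = ∫_0^2 (16*x^2) dx. Term by term:
    ∫_0^2 16*x^2 dx = 128/3.
Adding: ||u||_{H^1}^2 = 254/15 + 128/3 = 298/5.


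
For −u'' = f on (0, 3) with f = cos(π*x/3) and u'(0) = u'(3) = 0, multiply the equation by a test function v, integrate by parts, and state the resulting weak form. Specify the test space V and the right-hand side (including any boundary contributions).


V = H^1(0, 3) (no boundary constraint on v; u is determined up to an additive constant); weak form: ∫_0^3 u'v' dx = ∫_0^3 (cos(π*x/3)) v dx for all v ∈ V.

Multiply both sides by a test function v and integrate from 0 to 3:
  ∫_0^3 −u''(x) v(x) dx = ∫_0^3 f(x) v(x) dx.
Integrate the LHS by parts once:
  ∫_0^3 −u'' v dx = −[u'(x) v(x)]_0^3 + ∫_0^3 u'(x) v'(x) dx.
Thus ∫_0^3 u'(x) v'(x) dx = ∫_0^3 f(x) v(x) dx + [u'(x) v(x)]_0^3.
Choose V so that boundary terms are either known or forced to vanish.
u has homogeneous Neumann: u'(0) = u'(3) = 0. So [u' v]_0^3 = 0·v(3) − 0·v(0) = 0 for any v; take V = H^1(0, 3).
Weak formulation: find u (satisfying any essential BC) such that ∫_0^3 u'(x) v'(x) dx = ∫_0^3 f v dx for all v ∈ V (homogeneous Neumann, so boundary terms vanish).
Substituting f(x) = cos(π*x/3), the right-hand side is ∫_0^3 (cos(π*x/3)) v dx.
Compatibility check (pure Neumann): taking v ≡ 1 ∈ V gives 0 = ∫_0^3 f dx + (0) − (0), i.e. ∫_0^3 f dx must equal u'(0) − u'(3) = 0. Indeed ∫_0^3 (cos(π*x/3)) dx = 0, so the data are compatible. The solution is then unique only up to an additive constant (fix it e.g. by requiring ∫_0^3 u dx = 0).


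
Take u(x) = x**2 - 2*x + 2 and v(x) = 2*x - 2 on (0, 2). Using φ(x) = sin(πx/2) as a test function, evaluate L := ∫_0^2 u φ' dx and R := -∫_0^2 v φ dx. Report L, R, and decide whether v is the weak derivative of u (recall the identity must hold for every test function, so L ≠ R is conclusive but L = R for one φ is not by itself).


LHS = 0, RHS = 0. Yes, v = u' weakly.

u(x) = x**2 - 2*x + 2, classical derivative u'(x) = 2*x - 2.
φ(x) = sin(πx/2), so φ'(x) = π*cos(π*x/2)/2.
Note φ(0) = φ(2) = 0, so the boundary term u·φ vanishes.
LHS = ∫_0^2 u(x) φ'(x) dx = ∫_0^2 (π*x^2*cos(π*x/2)/2 - π*x*cos(π*x/2) + π*cos(π*x/2)) dx. Term by term:
  ∫_0^2 π*cos(π*x/2) dx = 0;  ∫_0^2 π*x^2*cos(π*x/2)/2 dx = -8/π;  ∫_0^2 -π*x*cos(π*x/2) dx = 8/π.
Sum: 0 − 8/π + 8/π = 0.
So LHS = 0.
∫_0^2 v(x) φ(x) dx = ∫_0^2 (2*x*sin(π*x/2) - 2*sin(π*x/2)) dx. Term by term:
  ∫_0^2 -2*sin(π*x/2) dx = -8/π;  ∫_0^2 2*x*sin(π*x/2) dx = 8/π.
Sum: -8/π + 8/π = 0.
So RHS = -∫_0^2 v(x) φ(x) dx = 0.
LHS = RHS, so the identity holds for this test φ.
Moreover u is smooth here and v(x) = u'(x) = 2*x - 2 pointwise, so the identity holds for every test function. Hence v is the weak derivative of u.


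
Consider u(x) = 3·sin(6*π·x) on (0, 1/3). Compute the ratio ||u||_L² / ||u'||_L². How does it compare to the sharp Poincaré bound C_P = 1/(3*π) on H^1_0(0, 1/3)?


||u||_L² / ||u'||_L² = 1/(6*π) < C_P = 1/(3*π).

u(x) = 3·sin(6*π·x), so u'(x) = 18*π*cos(6*π*x).
Writing u(x) = A·sin(kπx/L) with A = 3 and k = 2, use ∫_0^L sin²(kπx/L) dx = L/2 and ∫_0^L cos²(kπx/L) dx = L/2.
u² = 9·sin²(6*π·x) and (u')² = 324*π^2·cos²(6*π·x), and each of sin², cos² integrates to L/2 = 1/6 over (0, 1/3).
∫_0^1/3 u² dx = 3/2, so ||u||_L² = sqrt(6)/2.
∫_0^1/3 (u')² dx = 54*π^2, so ||u'||_L² = 3*sqrt(6)*π.
Ratio ||u||_L² / ||u'||_L² = 1/(6*π).
Sharp Poincaré constant on H^1_0(0, 1/3) is C_P = L/π = 1/(3*π), achieved by sin(3*π·x).
This is the k = 2 harmonic; the ratio L/(kπ) is strictly less than C_P = L/π, consistent with the sharp inequality ||u||_L² ≤ C_P ||u'||_L².


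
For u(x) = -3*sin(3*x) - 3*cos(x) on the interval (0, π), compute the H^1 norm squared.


||u||_{H^1(0,π)}^2 = 54*π

u'(x) = 3*sin(x) - 9*cos(3*x).
Expand u² and (u')² and integrate term by term on (0, π), using: for integers n ≥ 1, ∫_0^π sin²(nx) dx = ∫_0^π cos²(nx) dx = π/2; for n ≠ n', ∫_0^π sin(nx)sin(n'x) dx = ∫_0^π cos(nx)cos(n'x) dx = 0; and by product-to-sum, ∫_0^π sin(nx)cos(n'x) dx = ½∫_0^π [sin((n+n')x) + sin((n−n')x)] dx, which is 0 when n+n' is even and 2n/(n²−n'²) when n+n' is odd (it need not vanish on (0, π)).
  u² squared terms: (-3)²·∫cos(x)² dx = 9·π/2 = 9*π/2;  (-3)²·∫sin(3x)² dx = 9·π/2 = 9*π/2.
  u² cross terms: 2·(-3)·(-3)·∫cos(x)·sin(3x) dx = 18·(0) = 0.
  So ∫_0^π u² dx = 9*π/2 + 9*π/2 + 0 = 9*π.
  (u')² squared terms: (-9)²·∫cos(3x)² dx = 81·π/2 = 81*π/2;  (3)²·∫sin(x)² dx = 9·π/2 = 9*π/2.
  (u')² cross terms: 2·(-9)·(3)·∫cos(3x)·sin(x) dx = -54·(0) = 0.
  So ∫_0^π (u')² dx = 81*π/2 + 9*π/2 + 0 = 45*π.
||u||_{H^1}^2 = (9*π) + (45*π) = 54*π.


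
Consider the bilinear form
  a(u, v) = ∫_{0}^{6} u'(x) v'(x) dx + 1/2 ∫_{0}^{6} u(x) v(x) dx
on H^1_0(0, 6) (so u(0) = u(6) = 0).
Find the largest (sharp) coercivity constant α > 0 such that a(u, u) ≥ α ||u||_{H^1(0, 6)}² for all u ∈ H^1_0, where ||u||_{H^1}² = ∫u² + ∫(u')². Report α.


α = (π^2 + 18)/(π^2 + 36)

Coercivity of a(·,·) on H^1_0(0, 6) means a(u, u) ≥ α ||u||_{H^1}² for every u ∈ H^1_0.
The interval has length L = 6, and Poincaré/coercivity depend only on L. Here a(u, u) = ∫(u')² + (1/2)·∫u².
Here 0 < c = 1/2 < 1. The condition a(u,u) ≥ α||u||_{H^1}² reads (1−α)∫(u')² ≥ (α−c)∫u². Any admissible α is ≤ 1 (rapidly oscillating u have ∫u²/∫(u')² → 0), and α = 1 would force 0 ≥ (1−c)∫u², impossible since c < 1; so 1−α > 0. By the sharp Poincaré inequality on H^1_0 of an interval of length L, ∫(u')² ≥ (π/L)²∫u² with equality for the first sine mode sin(π(x−x₀)/L) (x₀ the left endpoint), so the inequality holds for all u iff (1−α)(π/L)² ≥ α − c, i.e. α ≤ ((π/L)² + c)/((π/L)² + 1) = (1 + c(L/π)²)/(1 + (L/π)²). With (π/L)² = π^2/36 and c = 1/2, the largest admissible constant is α = ((π/L)² + c)/((π/L)² + 1).
Simplifying, α = (π^2 + 18)/(π^2 + 36).


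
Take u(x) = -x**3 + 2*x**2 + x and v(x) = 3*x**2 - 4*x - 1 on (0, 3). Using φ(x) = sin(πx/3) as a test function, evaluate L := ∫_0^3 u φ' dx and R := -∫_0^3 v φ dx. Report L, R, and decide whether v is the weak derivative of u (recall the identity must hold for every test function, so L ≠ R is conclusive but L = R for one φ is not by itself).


LHS = -324/π^3 + 39/π, RHS = -39/π + 324/π^3. No, v is not the weak derivative of u.

u(x) = -x**3 + 2*x**2 + x, classical derivative u'(x) = -3*x**2 + 4*x + 1.
φ(x) = sin(πx/3), so φ'(x) = π*cos(π*x/3)/3.
Note φ(0) = φ(3) = 0, so the boundary term u·φ vanishes.
LHS = ∫_0^3 u(x) φ'(x) dx = ∫_0^3 (-π*x^3*cos(π*x/3)/3 + 2*π*x^2*cos(π*x/3)/3 + π*x*cos(π*x/3)/3) dx. Term by term:
  ∫_0^3 -π*x^3*cos(π*x/3)/3 dx = -324/π^3 + 81/π;  ∫_0^3 π*x*cos(π*x/3)/3 dx = -6/π;  ∫_0^3 2*π*x^2*cos(π*x/3)/3 dx = -36/π.
Sum: -324/π^3 + 81/π − 6/π − 36/π = -324/π^3 + 39/π.
So LHS = -324/π^3 + 39/π.
∫_0^3 v(x) φ(x) dx = ∫_0^3 (3*x^2*sin(π*x/3) - 4*x*sin(π*x/3) - sin(π*x/3)) dx. Term by term:
  ∫_0^3 -sin(π*x/3) dx = -6/π;  ∫_0^3 -4*x*sin(π*x/3) dx = -36/π;  ∫_0^3 3*x^2*sin(π*x/3) dx = -324/π^3 + 81/π.
Sum: -6/π − 36/π + -324/π^3 + 81/π = -324/π^3 + 39/π.
So RHS = -∫_0^3 v(x) φ(x) dx = -39/π + 324/π^3.
LHS − RHS = -648/π^3 + 78/π ≠ 0, so the identity fails.
(For a valid weak derivative the identity must hold for EVERY test function, in particular this one. The failure shows v is NOT the weak derivative of u.)
Correct weak derivative would be u'(x) = -3*x**2 + 4*x + 1.


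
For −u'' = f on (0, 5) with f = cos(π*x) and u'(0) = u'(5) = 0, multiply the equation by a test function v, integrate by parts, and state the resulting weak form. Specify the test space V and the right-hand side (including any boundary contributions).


V = H^1(0, 5) (no boundary constraint on v; u is determined up to an additive constant); weak form: ∫_0^5 u'v' dx = ∫_0^5 (cos(π*x)) v dx for all v ∈ V.

Multiply both sides by a test function v and integrate from 0 to 5:
  ∫_0^5 −u''(x) v(x) dx = ∫_0^5 f(x) v(x) dx.
Integrate the LHS by parts once:
  ∫_0^5 −u'' v dx = −[u'(x) v(x)]_0^5 + ∫_0^5 u'(x) v'(x) dx.
Thus ∫_0^5 u'(x) v'(x) dx = ∫_0^5 f(x) v(x) dx + [u'(x) v(x)]_0^5.
Choose V so that boundary terms are either known or forced to vanish.
u has homogeneous Neumann: u'(0) = u'(5) = 0. So [u' v]_0^5 = 0·v(5) − 0·v(0) = 0 for any v; take V = H^1(0, 5).
Weak formulation: find u (satisfying any essential BC) such that ∫_0^5 u'(x) v'(x) dx = ∫_0^5 f v dx for all v ∈ V (homogeneous Neumann, so boundary terms vanish).
Substituting f(x) = cos(π*x), the right-hand side is ∫_0^5 (cos(π*x)) v dx.
Compatibility check (pure Neumann): taking v ≡ 1 ∈ V gives 0 = ∫_0^5 f dx + (0) − (0), i.e. ∫_0^5 f dx must equal u'(0) − u'(5) = 0. Indeed ∫_0^5 (cos(π*x)) dx = 0, so the data are compatible. The solution is then unique only up to an additive constant (fix it e.g. by requiring ∫_0^5 u dx = 0).


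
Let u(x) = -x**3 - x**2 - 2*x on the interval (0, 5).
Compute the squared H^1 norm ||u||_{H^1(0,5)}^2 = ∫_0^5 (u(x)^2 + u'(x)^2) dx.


||u||_{H^1}^2 = 600020/21

The H^1 norm (squared) on an interval (0, L) is
  ||u||_{H^1}^2 = ∫_0^L u(x)^2 dx + ∫_0^L u'(x)^2 dx.
Compute u'(x) = -3*x**2 - 2*x - 2.
Then u(x)^2 = x**6 + 2*x**5 + 5*x**4 + 4*x**3 + 4*x**2 and u'(x)^2 = 9*x**4 + 12*x**3 + 16*x**2 + 8*x + 4.
Integrate each monomial from 0 to 5 using ∫_0^5 c·x^n dx = c·5^(n+1)/(n+1):
  ∫_0^5 u(x)^2 dx = ∫_0^5 (x^6 + 2*x^5 + 5*x^4 + 4*x^3 + 4*x^2) dx. Term by term:
    ∫_0^5 x^6 dx = 78125/7;  ∫_0^5 2*x^5 dx = 15625/3;  ∫_0^5 5*x^4 dx = 3125;
    ∫_0^5 4*x^3 dx = 625;  ∫_0^5 4*x^2 dx = 500/3.
  Sum: 78125/7 + 15625/3 + 3125 + 625 + 500/3 = 142000/7.
  ∫_0^5 u'(x)^2 dx = ∫_0^5 (9*x^4 + 12*x^3 + 16*x^2 + 8*x + 4) dx. Term by term:
    ∫_0^5 9*x^4 dx = 5625;  ∫_0^5 12*x^3 dx = 1875;  ∫_0^5 16*x^2 dx = 2000/3;
    ∫_0^5 8*x dx = 100;  ∫_0^5 4 dx = 20.
  Sum: 5625 + 1875 + 2000/3 + 100 + 20 = 24860/3.
Adding: ||u||_{H^1}^2 = 142000/7 + 24860/3 = 600020/21.


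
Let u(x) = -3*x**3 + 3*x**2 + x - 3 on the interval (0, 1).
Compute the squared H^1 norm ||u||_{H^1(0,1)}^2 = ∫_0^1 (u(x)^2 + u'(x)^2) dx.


||u||_{H^1}^2 = 779/105

The H^1 norm (squared) on an interval (0, L) is
  ||u||_{H^1}^2 = ∫_0^L u(x)^2 dx + ∫_0^L u'(x)^2 dx.
Compute u'(x) = -9*x**2 + 6*x + 1.
Then u(x)^2 = 9*x**6 - 18*x**5 + 3*x**4 + 24*x**3 - 17*x**2 - 6*x + 9 and u'(x)^2 = 81*x**4 - 108*x**3 + 18*x**2 + 12*x + 1.
Integrate each monomial from 0 to 1 using ∫_0^1 c·x^n dx = c·1^(n+1)/(n+1):
  ∫_0^1 u(x)^2 dx = ∫_0^1 (9*x^6 - 18*x^5 + 3*x^4 + 24*x^3 - 17*x^2 - 6*x + 9) dx. Term by term:
    ∫_0^1 9*x^6 dx = 9/7;  ∫_0^1 -18*x^5 dx = -3;  ∫_0^1 3*x^4 dx = 3/5;
    ∫_0^1 24*x^3 dx = 6;  ∫_0^1 -17*x^2 dx = -17/3;  ∫_0^1 -6*x dx = -3;
    ∫_0^1 9 dx = 9.
  Sum: 9/7 − 3 + 3/5 + 6 − 17/3 − 3 + 9 = 548/105.
  ∫_0^1 u'(x)^2 dx = ∫_0^1 (81*x^4 - 108*x^3 + 18*x^2 + 12*x + 1) dx. Term by term:
    ∫_0^1 81*x^4 dx = 81/5;  ∫_0^1 -108*x^3 dx = -27;  ∫_0^1 18*x^2 dx = 6;
    ∫_0^1 12*x dx = 6;  ∫_0^1 1 dx = 1.
  Sum: 81/5 − 27 + 6 + 6 + 1 = 11/5.
Adding: ||u||_{H^1}^2 = 548/105 + 11/5 = 779/105.


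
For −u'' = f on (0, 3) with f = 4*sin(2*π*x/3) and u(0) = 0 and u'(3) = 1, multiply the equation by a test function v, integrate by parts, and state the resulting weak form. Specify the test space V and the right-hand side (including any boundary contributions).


V = {v ∈ H^1(0, 3) : v(0) = 0} (test functions vanish at x = 0 where u is specified); weak form: ∫_0^3 u'v' dx = ∫_0^3 (4*sin(2*π*x/3)) v dx + v(3) for all v ∈ V.

Multiply both sides by a test function v and integrate from 0 to 3:
  ∫_0^3 −u''(x) v(x) dx = ∫_0^3 f(x) v(x) dx.
Integrate the LHS by parts once:
  ∫_0^3 −u'' v dx = −[u'(x) v(x)]_0^3 + ∫_0^3 u'(x) v'(x) dx.
Thus ∫_0^3 u'(x) v'(x) dx = ∫_0^3 f(x) v(x) dx + [u'(x) v(x)]_0^3.
Choose V so that boundary terms are either known or forced to vanish.
Mixed BC: u(0) = 0 (Dirichlet) and u'(3) = 1 (Neumann). Define V = {v ∈ H^1(0, 3) : v(0) = 0}. Then [u' v]_0^3 = u'(3)·v(3) − u'(0)·0 = v(3).
Weak formulation: find u (satisfying any essential BC) such that ∫_0^3 u'(x) v'(x) dx = ∫_0^3 f v dx + v(3) for all v ∈ V (Dirichlet at 0 absorbed into V; Neumann datum at x = 3 contributes the boundary term).
Substituting f(x) = 4*sin(2*π*x/3), the right-hand side is ∫_0^3 (4*sin(2*π*x/3)) v dx + v(3).


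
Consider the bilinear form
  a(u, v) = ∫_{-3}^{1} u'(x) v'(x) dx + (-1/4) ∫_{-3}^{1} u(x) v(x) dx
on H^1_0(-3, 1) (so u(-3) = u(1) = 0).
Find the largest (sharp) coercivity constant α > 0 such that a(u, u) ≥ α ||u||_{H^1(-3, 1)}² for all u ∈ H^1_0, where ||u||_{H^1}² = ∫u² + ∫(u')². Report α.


α = (-4 + π^2)/(π^2 + 16)

Coercivity of a(·,·) on H^1_0(-3, 1) means a(u, u) ≥ α ||u||_{H^1}² for every u ∈ H^1_0.
The interval has length L = 4, and Poincaré/coercivity depend only on L. Here a(u, u) = ∫(u')² + (-1/4)·∫u².
Here c = -1/4 < 0 with |c| < (π/L)² = π^2/16, so coercivity still holds. The condition a(u,u) ≥ α||u||_{H^1}² reads (1−α)∫(u')² ≥ (α−c)∫u². Any admissible α is ≤ 1 (rapidly oscillating u have ∫u²/∫(u')² → 0), and α = 1 would force 0 ≥ (1−c)∫u², impossible since c < 1; so 1−α > 0. By the sharp Poincaré inequality on H^1_0 of an interval of length L, ∫(u')² ≥ (π/L)²∫u² with equality for the first sine mode sin(π(x−x₀)/L) (x₀ the left endpoint), so the inequality holds for all u iff (1−α)(π/L)² ≥ α − c, i.e. α ≤ ((π/L)² + c)/((π/L)² + 1) = (1 + c(L/π)²)/(1 + (L/π)²). (Direct route, valid since c ≤ 0: Poincaré gives c∫u² ≥ c(L/π)²∫(u')², so a(u,u) ≥ (1 + c(L/π)²)∫(u')², while ||u||_{H^1}² ≤ (1 + (L/π)²)∫(u')²; dividing yields the same α.) With (π/L)² = π^2/16 and c = -1/4, the largest admissible constant is α = ((π/L)² + c)/((π/L)² + 1).
Simplifying, α = (-4 + π^2)/(π^2 + 16).


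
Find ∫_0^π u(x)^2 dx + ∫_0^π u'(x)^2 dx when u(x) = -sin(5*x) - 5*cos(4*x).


||u||_{H^1(0,π)}^2 = 1700/9 + 451*π/2

u'(x) = 20*sin(4*x) - 5*cos(5*x).
Expand u² and (u')² and integrate term by term on (0, π), using: for integers n ≥ 1, ∫_0^π sin²(nx) dx = ∫_0^π cos²(nx) dx = π/2; for n ≠ n', ∫_0^π sin(nx)sin(n'x) dx = ∫_0^π cos(nx)cos(n'x) dx = 0; and by product-to-sum, ∫_0^π sin(nx)cos(n'x) dx = ½∫_0^π [sin((n+n')x) + sin((n−n')x)] dx, which is 0 when n+n' is even and 2n/(n²−n'²) when n+n' is odd (it need not vanish on (0, π)).
  u² squared terms: (-1)²·∫sin(5x)² dx = 1·π/2 = π/2;  (-5)²·∫cos(4x)² dx = 25·π/2 = 25*π/2.
  u² cross terms: 2·(-1)·(-5)·∫sin(5x)·cos(4x) dx = 10·(10/9) = 100/9.
  So ∫_0^π u² dx = π/2 + 25*π/2 + 100/9 = 100/9 + 13*π.
  (u')² squared terms: (-5)²·∫cos(5x)² dx = 25·π/2 = 25*π/2;  (20)²·∫sin(4x)² dx = 400·π/2 = 200*π.
  (u')² cross terms: 2·(-5)·(20)·∫cos(5x)·sin(4x) dx = -200·(-8/9) = 1600/9.
  So ∫_0^π (u')² dx = 25*π/2 + 200*π + 1600/9 = 1600/9 + 425*π/2.
||u||_{H^1}^2 = (100/9 + 13*π) + (1600/9 + 425*π/2) = 1700/9 + 451*π/2.


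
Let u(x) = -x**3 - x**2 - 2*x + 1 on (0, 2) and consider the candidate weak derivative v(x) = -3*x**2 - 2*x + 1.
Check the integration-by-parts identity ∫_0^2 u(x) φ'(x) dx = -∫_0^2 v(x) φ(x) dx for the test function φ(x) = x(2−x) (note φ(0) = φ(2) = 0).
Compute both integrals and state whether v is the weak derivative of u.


LHS = 152/15, RHS = 92/15. No, v is not the weak derivative of u.

u(x) = -x**3 - x**2 - 2*x + 1, classical derivative u'(x) = -3*x**2 - 2*x - 2.
φ(x) = x(2−x), so φ'(x) = 2 - 2*x.
Note φ(0) = φ(2) = 0, so the boundary term u·φ vanishes.
LHS = ∫_0^2 u(x) φ'(x) dx = ∫_0^2 (2*x^4 + 2*x^2 - 6*x + 2) dx. Term by term:
  ∫_0^2 2*x^4 dx = 64/5;  ∫_0^2 2*x^2 dx = 16/3;  ∫_0^2 -6*x dx = -12;
  ∫_0^2 2 dx = 4.
Sum: 64/5 + 16/3 − 12 + 4 = 152/15.
So LHS = 152/15.
∫_0^2 v(x) φ(x) dx = ∫_0^2 (3*x^4 - 4*x^3 - 5*x^2 + 2*x) dx. Term by term:
  ∫_0^2 3*x^4 dx = 96/5;  ∫_0^2 -4*x^3 dx = -16;  ∫_0^2 -5*x^2 dx = -40/3;
  ∫_0^2 2*x dx = 4.
Sum: 96/5 − 16 − 40/3 + 4 = -92/15.
So RHS = -∫_0^2 v(x) φ(x) dx = 92/15.
LHS − RHS = 4 ≠ 0, so the identity fails.
(For a valid weak derivative the identity must hold for EVERY test function, in particular this one. The failure shows v is NOT the weak derivative of u.)
Correct weak derivative would be u'(x) = -3*x**2 - 2*x - 2.


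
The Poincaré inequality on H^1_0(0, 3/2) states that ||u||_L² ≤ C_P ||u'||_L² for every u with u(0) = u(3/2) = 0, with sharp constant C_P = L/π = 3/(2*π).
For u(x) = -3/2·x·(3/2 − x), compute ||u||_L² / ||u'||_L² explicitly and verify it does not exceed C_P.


||u||_L² / ||u'||_L² = 3*sqrt(10)/20 < C_P = 3/(2*π).

u(x) = -3/2·x·(3/2 − x), so u'(x) = 3*x - 9/4.
u(x) = -3/2·x·(3/2 − x) vanishes at x = 0 and x = 3/2, so u ∈ H^1_0(0, 3/2). Differentiate via the product rule and integrate the resulting polynomials term by term.
  ∫_0^3/2 u² dx = ∫_0^3/2 (9*x^4/4 - 27*x^3/4 + 81*x^2/16) dx. Term by term:
    ∫_0^3/2 9*x^4/4 dx = 2187/640;  ∫_0^3/2 -27*x^3/4 dx = -2187/256;  ∫_0^3/2 81*x^2/16 dx = 729/128.
  Sum: 2187/640 − 2187/256 + 729/128 = 729/1280.
  ∫_0^3/2 (u')² dx = ∫_0^3/2 (9*x^2 - 27*x/2 + 81/16) dx. Term by term:
    ∫_0^3/2 9*x^2 dx = 81/8;  ∫_0^3/2 -27*x/2 dx = -243/16;  ∫_0^3/2 81/16 dx = 243/32.
  Sum: 81/8 − 243/16 + 243/32 = 81/32.
∫_0^3/2 u² dx = 729/1280, so ||u||_L² = 27*sqrt(5)/80.
∫_0^3/2 (u')² dx = 81/32, so ||u'||_L² = 9*sqrt(2)/8.
Ratio ||u||_L² / ||u'||_L² = 3*sqrt(10)/20.
Sharp Poincaré constant on H^1_0(0, 3/2) is C_P = L/π = 3/(2*π), achieved by sin(2*π/3·x).
A polynomial bump cannot attain the sharp Poincaré constant (only the first sine eigenfunction does), so the ratio is strictly less than C_P, consistent with ||u||_L² ≤ C_P ||u'||_L².


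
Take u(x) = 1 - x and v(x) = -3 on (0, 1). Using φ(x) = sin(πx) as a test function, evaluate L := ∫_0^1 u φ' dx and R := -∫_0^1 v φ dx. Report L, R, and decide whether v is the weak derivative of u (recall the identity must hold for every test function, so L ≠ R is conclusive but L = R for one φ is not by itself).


LHS = 2/π, RHS = 6/π. No, v is not the weak derivative of u.

u(x) = 1 - x, classical derivative u'(x) = -1.
φ(x) = sin(πx), so φ'(x) = π*cos(π*x).
Note φ(0) = φ(1) = 0, so the boundary term u·φ vanishes.
LHS = ∫_0^1 u(x) φ'(x) dx = ∫_0^1 (-π*x*cos(π*x) + π*cos(π*x)) dx. Term by term:
  ∫_0^1 π*cos(π*x) dx = 0;  ∫_0^1 -π*x*cos(π*x) dx = 2/π.
Sum: 0 + 2/π = 2/π.
So LHS = 2/π.
∫_0^1 v(x) φ(x) dx = ∫_0^1 (-3*sin(π*x)) dx. Term by term:
  ∫_0^1 -3*sin(π*x) dx = -6/π.
So RHS = -∫_0^1 v(x) φ(x) dx = 6/π.
LHS − RHS = -4/π ≠ 0, so the identity fails.
(For a valid weak derivative the identity must hold for EVERY test function, in particular this one. The failure shows v is NOT the weak derivative of u.)
Correct weak derivative would be u'(x) = -1.


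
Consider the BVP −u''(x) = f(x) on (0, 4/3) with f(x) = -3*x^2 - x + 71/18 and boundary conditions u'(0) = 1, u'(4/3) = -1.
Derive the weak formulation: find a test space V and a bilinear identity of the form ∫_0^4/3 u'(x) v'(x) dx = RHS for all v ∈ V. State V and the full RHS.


V = H^1(0, 4/3) (v unrestricted at boundary; u is determined up to an additive constant); weak form: ∫_0^4/3 u'v' dx = ∫_0^4/3 (-3*x^2 - x + 71/18) v dx − v(4/3) − v(0) for all v ∈ V.

Multiply both sides by a test function v and integrate from 0 to 4/3:
  ∫_0^4/3 −u''(x) v(x) dx = ∫_0^4/3 f(x) v(x) dx.
Integrate the LHS by parts once:
  ∫_0^4/3 −u'' v dx = −[u'(x) v(x)]_0^4/3 + ∫_0^4/3 u'(x) v'(x) dx.
Thus ∫_0^4/3 u'(x) v'(x) dx = ∫_0^4/3 f(x) v(x) dx + [u'(x) v(x)]_0^4/3.
Choose V so that boundary terms are either known or forced to vanish.
u has inhomogeneous Neumann u'(0) = 1, u'(4/3) = -1. [u' v]_0^4/3 = (-1)·v(4/3) − (1)·v(0) = − v(4/3) − v(0). Take V = H^1(0, 4/3); boundary term becomes part of RHS.
Weak formulation: find u (satisfying any essential BC) such that ∫_0^4/3 u'(x) v'(x) dx = ∫_0^4/3 f v dx − v(4/3) − v(0) for all v ∈ V (Neumann data are natural BCs: they enter the RHS as boundary terms).
Substituting f(x) = -3*x^2 - x + 71/18, the right-hand side is ∫_0^4/3 (-3*x^2 - x + 71/18) v dx − v(4/3) − v(0).
Compatibility check (pure Neumann): taking v ≡ 1 ∈ V gives 0 = ∫_0^4/3 f dx + (-1) − (1), i.e. ∫_0^4/3 f dx must equal u'(0) − u'(4/3) = 2. Indeed ∫_0^4/3 (-3*x^2 - x + 71/18) dx = 2, so the data are compatible. The solution is then unique only up to an additive constant (fix it e.g. by requiring ∫_0^4/3 u dx = 0).


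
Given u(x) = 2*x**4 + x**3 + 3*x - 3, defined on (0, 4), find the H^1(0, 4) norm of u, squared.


||u||_{H^1}^2 = 109046696/315

The H^1 norm (squared) on an interval (0, L) is
  ||u||_{H^1}^2 = ∫_0^L u(x)^2 dx + ∫_0^L u'(x)^2 dx.
Compute u'(x) = 8*x**3 + 3*x**2 + 3.
Then u(x)^2 = 4*x**8 + 4*x**7 + x**6 + 12*x**5 - 6*x**4 - 6*x**3 + 9*x**2 - 18*x + 9 and u'(x)^2 = 64*x**6 + 48*x**5 + 9*x**4 + 48*x**3 + 18*x**2 + 9.
Integrate each monomial from 0 to 4 using ∫_0^4 c·x^n dx = c·4^(n+1)/(n+1):
  ∫_0^4 u(x)^2 dx = ∫_0^4 (4*x^8 + 4*x^7 + x^6 + 12*x^5 - 6*x^4 - 6*x^3 + 9*x^2 - 18*x + 9) dx. Term by term:
    ∫_0^4 4*x^8 dx = 1048576/9;  ∫_0^4 4*x^7 dx = 32768;  ∫_0^4 x^6 dx = 16384/7;
    ∫_0^4 12*x^5 dx = 8192;  ∫_0^4 -6*x^4 dx = -6144/5;  ∫_0^4 -6*x^3 dx = -384;
    ∫_0^4 9*x^2 dx = 192;  ∫_0^4 -18*x dx = -144;  ∫_0^4 9 dx = 36.
  Sum: 1048576/9 + 32768 + 16384/7 + 8192 − 6144/5 − 384 + 192 − 144 + 36 = 49858268/315.
  ∫_0^4 u'(x)^2 dx = ∫_0^4 (64*x^6 + 48*x^5 + 9*x^4 + 48*x^3 + 18*x^2 + 9) dx. Term by term:
    ∫_0^4 64*x^6 dx = 1048576/7;  ∫_0^4 48*x^5 dx = 32768;  ∫_0^4 9*x^4 dx = 9216/5;
    ∫_0^4 48*x^3 dx = 3072;  ∫_0^4 18*x^2 dx = 384;  ∫_0^4 9 dx = 36.
  Sum: 1048576/7 + 32768 + 9216/5 + 3072 + 384 + 36 = 6576492/35.
Adding: ||u||_{H^1}^2 = 49858268/315 + 6576492/35 = 109046696/315.


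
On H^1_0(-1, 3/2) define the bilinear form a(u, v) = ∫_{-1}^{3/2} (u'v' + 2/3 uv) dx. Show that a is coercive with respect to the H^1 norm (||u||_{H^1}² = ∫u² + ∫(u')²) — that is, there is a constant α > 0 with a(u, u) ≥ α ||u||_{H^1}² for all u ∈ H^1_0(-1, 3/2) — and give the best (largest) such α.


α = 2*(25 + 6*π^2)/(3*(25 + 4*π^2))

Coercivity of a(·,·) on H^1_0(-1, 3/2) means a(u, u) ≥ α ||u||_{H^1}² for every u ∈ H^1_0.
The interval has length L = 5/2, and Poincaré/coercivity depend only on L. Here a(u, u) = ∫(u')² + (2/3)·∫u².
Here 0 < c = 2/3 < 1. The condition a(u,u) ≥ α||u||_{H^1}² reads (1−α)∫(u')² ≥ (α−c)∫u². Any admissible α is ≤ 1 (rapidly oscillating u have ∫u²/∫(u')² → 0), and α = 1 would force 0 ≥ (1−c)∫u², impossible since c < 1; so 1−α > 0. By the sharp Poincaré inequality on H^1_0 of an interval of length L, ∫(u')² ≥ (π/L)²∫u² with equality for the first sine mode sin(π(x−x₀)/L) (x₀ the left endpoint), so the inequality holds for all u iff (1−α)(π/L)² ≥ α − c, i.e. α ≤ ((π/L)² + c)/((π/L)² + 1) = (1 + c(L/π)²)/(1 + (L/π)²). With (π/L)² = 4*π^2/25 and c = 2/3, the largest admissible constant is α = ((π/L)² + c)/((π/L)² + 1).
Simplifying, α = 2*(25 + 6*π^2)/(3*(25 + 4*π^2)).
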